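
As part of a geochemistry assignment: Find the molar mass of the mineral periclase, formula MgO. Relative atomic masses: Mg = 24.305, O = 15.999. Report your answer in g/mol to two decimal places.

Mg: 1 × 24.305 = 24.3050
O: 1 × 15.999 = 15.9990
Summing the contributions gives the formula mass.

40.30 g/mol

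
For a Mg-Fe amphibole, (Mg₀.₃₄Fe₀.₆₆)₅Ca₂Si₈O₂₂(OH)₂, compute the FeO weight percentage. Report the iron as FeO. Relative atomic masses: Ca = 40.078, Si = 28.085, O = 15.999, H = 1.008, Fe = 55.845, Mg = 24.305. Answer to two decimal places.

Molar mass of (Mg₀.₃₄Fe₀.₆₆)₅Ca₂Si₈O₂₂(OH)₂ = 1.70·24.305 + 3.30·55.845 + 2·40.078 + 8·28.085 + 24·15.999 + 2·1.008 = 916.435 g/mol.
Each formula unit contains 3.30 Fe, equivalent to 3.30/1 = 3.3000 mol FeO.
M(FeO) = 1×55.845 + 1×15.999 = 71.844 g/mol.
Mass of FeO per formula unit = 3.3000 × 71.844 = 237.085 g.
FeO wt% = 237.085 / 916.435 × 100 = 25.87%.

25.87 wt%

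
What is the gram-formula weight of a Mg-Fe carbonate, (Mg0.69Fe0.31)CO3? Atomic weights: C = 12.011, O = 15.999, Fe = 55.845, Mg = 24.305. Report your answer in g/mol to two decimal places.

The formula mass is the sum 0.69·24.305 + 0.31·55.845 + 1·12.011 + 3·15.999.

94.09 g/mol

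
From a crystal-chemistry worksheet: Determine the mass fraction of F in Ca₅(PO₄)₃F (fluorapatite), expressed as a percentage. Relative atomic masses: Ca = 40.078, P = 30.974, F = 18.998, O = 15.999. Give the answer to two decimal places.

3.77 weight percent

Molar mass of Ca₅(PO₄)₃F: 5*40.078 + 3*30.974 + 12*15.999 + 1*18.998 = 504.298 g/mol.
Mass of F per formula unit: 1 × 18.998 = 18.998 g.
Weight fraction F = 18.998 / 504.298 = 0.0377.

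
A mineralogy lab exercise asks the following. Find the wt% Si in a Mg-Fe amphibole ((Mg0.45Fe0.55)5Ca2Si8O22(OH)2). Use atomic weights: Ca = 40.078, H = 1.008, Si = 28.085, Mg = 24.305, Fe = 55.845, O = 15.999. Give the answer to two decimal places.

24.99 weight percent

Molar mass of (Mg0.45Fe0.55)5Ca2Si8O22(OH)2: 2.25·24.305 + 2.75·55.845 + 2·40.078 + 8·28.085 + 24·15.999 + 2·1.008 = 899.088 g/mol.
Mass of Si per formula unit: 8 × 28.085 = 224.680 g.
Weight fraction Si = 224.680 / 899.088 = 0.2499.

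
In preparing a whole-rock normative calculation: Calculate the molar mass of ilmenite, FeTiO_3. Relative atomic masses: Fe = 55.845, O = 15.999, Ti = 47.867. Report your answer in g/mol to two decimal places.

151.71 g/mol

The formula mass is the sum 1*55.845 + 1*47.867 + 3*15.999.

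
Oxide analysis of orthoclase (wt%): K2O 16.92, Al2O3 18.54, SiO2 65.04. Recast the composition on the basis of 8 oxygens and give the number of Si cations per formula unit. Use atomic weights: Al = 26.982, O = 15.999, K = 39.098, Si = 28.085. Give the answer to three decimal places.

K2O (M=94.195): mol = 0.17963; K = 0.35926, O = 0.17963.
Al2O3 (M=101.961): mol = 0.18183; Al = 0.36366, O = 0.54549.
SiO2 (M=60.083): mol = 1.08250; Si = 1.08250, O = 2.16500.
ΣO = 2.89012; factor = 8/ΣO = 2.76805.
Si apfu = 1.08250 × 2.76805 = 2.996.

2.996 Si apfu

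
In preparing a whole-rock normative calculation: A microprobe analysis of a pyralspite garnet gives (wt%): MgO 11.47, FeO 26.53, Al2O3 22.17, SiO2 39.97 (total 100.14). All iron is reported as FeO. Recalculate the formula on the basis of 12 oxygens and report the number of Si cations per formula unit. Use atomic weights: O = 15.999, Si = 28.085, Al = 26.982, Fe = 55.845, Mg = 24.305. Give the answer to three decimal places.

3.028 Si apfu

MgO: 11.47/40.304 = 0.28459 mol → 0.28459 mol Mg, 0.28459 mol O.
FeO: 26.53/71.844 = 0.36927 mol → 0.36927 mol Fe, 0.36927 mol O.
Al2O3: 22.17/101.961 = 0.21744 mol → 0.43488 mol Al, 0.65232 mol O.
SiO2: 39.97/60.083 = 0.66525 mol → 0.66525 mol Si, 1.33050 mol O.
Total oxygen = 2.63668 mol. Normalization factor = 12/2.63668 = 4.55118.
Si per 12 O = 0.66525 × 4.55118 = 3.028.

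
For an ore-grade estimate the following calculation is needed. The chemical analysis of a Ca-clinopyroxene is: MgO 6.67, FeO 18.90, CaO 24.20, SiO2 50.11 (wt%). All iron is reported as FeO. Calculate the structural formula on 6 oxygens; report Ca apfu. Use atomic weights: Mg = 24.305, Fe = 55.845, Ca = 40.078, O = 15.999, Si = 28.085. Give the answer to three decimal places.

MgO: 6.67/40.304 = 0.16549 mol → 0.16549 mol Mg, 0.16549 mol O.
FeO: 18.90/71.844 = 0.26307 mol → 0.26307 mol Fe, 0.26307 mol O.
CaO: 24.20/56.077 = 0.43155 mol → 0.43155 mol Ca, 0.43155 mol O.
SiO2: 50.11/60.083 = 0.83401 mol → 0.83401 mol Si, 1.66802 mol O.
Total oxygen = 2.52813 mol. Normalization factor = 6/2.52813 = 2.37330.
Ca per 6 O = 0.43155 × 2.37330 = 1.024.

1.024 Ca apfu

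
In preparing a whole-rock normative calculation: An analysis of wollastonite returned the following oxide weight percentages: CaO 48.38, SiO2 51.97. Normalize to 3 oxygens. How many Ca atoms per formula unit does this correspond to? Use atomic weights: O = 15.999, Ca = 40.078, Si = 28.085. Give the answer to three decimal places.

CaO (M=56.077): mol = 0.86274; Ca = 0.86274, O = 0.86274.
SiO2 (M=60.083): mol = 0.86497; Si = 0.86497, O = 1.72994.
ΣO = 2.59268; factor = 3/ΣO = 1.15710.
Ca apfu = 0.86274 × 1.15710 = 0.998.

0.998 Ca apfu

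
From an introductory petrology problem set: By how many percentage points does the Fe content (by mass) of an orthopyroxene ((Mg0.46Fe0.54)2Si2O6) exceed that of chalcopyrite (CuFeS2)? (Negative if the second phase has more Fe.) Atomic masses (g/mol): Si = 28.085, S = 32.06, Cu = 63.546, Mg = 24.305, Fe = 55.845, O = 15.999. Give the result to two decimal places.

Fe in (Mg0.46Fe0.54)2Si2O6: molar mass 234.837 g/mol; 1.08×55.845 = 60.313 g → 25.68 wt%.
Fe in CuFeS2: molar mass 183.511 g/mol; 1×55.845 = 55.845 g → 30.43 wt%.
Difference = 25.68 − 30.43 = -4.75 percentage points.

-4.75 percentage points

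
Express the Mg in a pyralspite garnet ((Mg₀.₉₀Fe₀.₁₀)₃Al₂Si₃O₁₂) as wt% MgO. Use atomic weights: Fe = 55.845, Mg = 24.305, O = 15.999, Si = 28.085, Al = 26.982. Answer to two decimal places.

26.38 wt%

M((Mg₀.₉₀Fe₀.₁₀)₃Al₂Si₃O₁₂) = 412.584 g/mol; M(MgO) = 40.304 g/mol.
Moles MgO per formula unit = 2.70 Mg ÷ 1 = 2.7000.
MgO fraction = (2.7000 × 40.304) / 412.584 = 108.821/412.584 = 0.2638.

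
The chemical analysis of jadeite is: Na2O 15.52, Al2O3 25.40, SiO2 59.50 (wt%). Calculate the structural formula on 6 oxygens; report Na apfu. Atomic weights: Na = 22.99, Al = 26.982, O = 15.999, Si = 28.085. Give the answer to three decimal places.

15.52 wt% Na2O ÷ 61.979 g/mol = 0.25041 mol, giving 0.50082 Na and 0.25041 O.
25.40 wt% Al2O3 ÷ 101.961 g/mol = 0.24911 mol, giving 0.49822 Al and 0.74733 O.
59.50 wt% SiO2 ÷ 60.083 g/mol = 0.99030 mol, giving 0.99030 Si and 1.98060 O.
Oxygen sums to 2.97834; scaling by 6/2.97834 = 2.01455 puts the formula on 6 O.
Na: 0.50082 × 2.01455 = 1.009 atoms per formula unit.

1.009 Na apfu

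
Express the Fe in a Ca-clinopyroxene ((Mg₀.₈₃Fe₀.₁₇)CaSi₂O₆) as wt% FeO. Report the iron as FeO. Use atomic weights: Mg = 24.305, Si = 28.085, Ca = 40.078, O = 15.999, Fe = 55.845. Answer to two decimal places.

5.50 wt%

M((Mg₀.₈₃Fe₀.₁₇)CaSi₂O₆) = 221.909 g/mol; M(FeO) = 71.844 g/mol.
Moles FeO per formula unit = 0.17 Fe ÷ 1 = 0.1700.
FeO fraction = (0.1700 × 71.844) / 221.909 = 12.213/221.909 = 0.0550.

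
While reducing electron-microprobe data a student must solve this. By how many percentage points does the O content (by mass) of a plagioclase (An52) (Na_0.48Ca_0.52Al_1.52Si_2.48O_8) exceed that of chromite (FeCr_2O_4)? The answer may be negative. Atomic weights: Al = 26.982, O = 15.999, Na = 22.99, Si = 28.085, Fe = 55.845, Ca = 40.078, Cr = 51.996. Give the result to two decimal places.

O in Na_0.48Ca_0.52Al_1.52Si_2.48O_8: molar mass 270.531 g/mol; 8×15.999 = 127.992 g → 47.31 wt%.
O in FeCr_2O_4: molar mass 223.833 g/mol; 4×15.999 = 63.996 g → 28.59 wt%.
Difference = 47.31 − 28.59 = 18.72 percentage points.

18.72 percentage points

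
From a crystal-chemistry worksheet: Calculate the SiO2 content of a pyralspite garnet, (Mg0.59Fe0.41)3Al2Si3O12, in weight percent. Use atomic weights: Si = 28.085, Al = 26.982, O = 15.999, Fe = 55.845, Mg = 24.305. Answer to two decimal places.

40.79 wt%

Molar mass of (Mg0.59Fe0.41)3Al2Si3O12 = 1.77×24.305 + 1.23×55.845 + 2×26.982 + 3×28.085 + 12×15.999 = 441.916 g/mol.
Each formula unit contains 3 Si, equivalent to 3/1 = 3.0000 mol SiO2.
M(SiO2) = 1×28.085 + 2×15.999 = 60.083 g/mol.
Mass of SiO2 per formula unit = 3.0000 × 60.083 = 180.249 g.
SiO2 wt% = 180.249 / 441.916 × 100 = 40.79%.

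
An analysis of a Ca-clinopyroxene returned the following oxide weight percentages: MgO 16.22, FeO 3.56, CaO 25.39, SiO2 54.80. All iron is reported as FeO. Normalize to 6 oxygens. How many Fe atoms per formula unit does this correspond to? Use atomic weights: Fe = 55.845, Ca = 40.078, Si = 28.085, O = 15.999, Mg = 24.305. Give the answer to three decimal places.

MgO (M=40.304): mol = 0.40244; Mg = 0.40244, O = 0.40244.
FeO (M=71.844): mol = 0.04955; Fe = 0.04955, O = 0.04955.
CaO (M=56.077): mol = 0.45277; Ca = 0.45277, O = 0.45277.
SiO2 (M=60.083): mol = 0.91207; Si = 0.91207, O = 1.82414.
ΣO = 2.72890; factor = 6/ΣO = 2.19869.
Fe apfu = 0.04955 × 2.19869 = 0.109.

0.109 Fe apfu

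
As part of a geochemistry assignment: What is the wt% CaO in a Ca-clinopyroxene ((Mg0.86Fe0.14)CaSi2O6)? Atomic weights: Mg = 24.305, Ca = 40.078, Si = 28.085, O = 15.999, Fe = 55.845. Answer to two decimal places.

25.38 wt%

M((Mg0.86Fe0.14)CaSi2O6) = 220.963 g/mol; M(CaO) = 56.077 g/mol.
Moles CaO per formula unit = 1 Ca ÷ 1 = 1.0000.
CaO fraction = (1.0000 × 56.077) / 220.963 = 56.077/220.963 = 0.2538.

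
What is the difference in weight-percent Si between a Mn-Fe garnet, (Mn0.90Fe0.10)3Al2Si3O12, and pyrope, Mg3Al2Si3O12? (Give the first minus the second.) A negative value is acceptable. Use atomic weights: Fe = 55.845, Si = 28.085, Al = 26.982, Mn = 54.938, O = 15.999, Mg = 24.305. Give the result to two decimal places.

First mineral: 84.255 g Si in 495.293 g formula = 17.01 wt% Si.
Second mineral: 84.255 g Si in 403.122 g formula = 20.90 wt% Si.
17.01% − 20.90% gives a difference of -3.89 percentage points.

-3.89 percentage points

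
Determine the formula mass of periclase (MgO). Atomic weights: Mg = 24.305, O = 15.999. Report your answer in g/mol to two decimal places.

The formula mass is the sum 1×24.305 + 1×15.999.

40.30 g/mol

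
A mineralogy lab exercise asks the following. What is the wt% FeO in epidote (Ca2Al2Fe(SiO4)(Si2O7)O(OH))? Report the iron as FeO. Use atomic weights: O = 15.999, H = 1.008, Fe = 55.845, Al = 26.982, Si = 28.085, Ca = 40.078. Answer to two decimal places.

14.87 wt%

Formula mass = 483.215 g/mol.
1 Fe → 1.0000 mol FeO per formula unit; M(FeO) = 71.844, so FeO mass = 71.844 g.
71.844/483.215 × 100 = 14.87 wt%.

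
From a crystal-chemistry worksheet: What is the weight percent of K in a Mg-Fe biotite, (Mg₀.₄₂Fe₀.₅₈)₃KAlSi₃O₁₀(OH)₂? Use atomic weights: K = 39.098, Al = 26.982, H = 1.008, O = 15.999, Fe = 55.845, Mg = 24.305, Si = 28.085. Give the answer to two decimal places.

Molar mass of (Mg₀.₄₂Fe₀.₅₈)₃KAlSi₃O₁₀(OH)₂: 1.26*24.305 + 1.74*55.845 + 1*39.098 + 1*26.982 + 3*28.085 + 12*15.999 + 2*1.008 = 472.134 g/mol.
Mass of K per formula unit: 1 × 39.098 = 39.098 g.
Weight fraction K = 39.098 / 472.134 = 0.0828.

8.28 wt%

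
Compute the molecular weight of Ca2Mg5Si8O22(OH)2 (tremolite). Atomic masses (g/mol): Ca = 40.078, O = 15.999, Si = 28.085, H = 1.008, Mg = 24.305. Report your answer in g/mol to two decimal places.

812.35 g/mol

The formula mass is the sum 2·40.078 + 5·24.305 + 8·28.085 + 24·15.999 + 2·1.008.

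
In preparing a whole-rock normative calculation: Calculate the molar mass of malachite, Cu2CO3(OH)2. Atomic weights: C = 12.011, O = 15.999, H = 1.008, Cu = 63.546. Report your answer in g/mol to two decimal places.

The formula mass is the sum 2*63.546 + 1*12.011 + 5*15.999 + 2*1.008.

221.11 g/mol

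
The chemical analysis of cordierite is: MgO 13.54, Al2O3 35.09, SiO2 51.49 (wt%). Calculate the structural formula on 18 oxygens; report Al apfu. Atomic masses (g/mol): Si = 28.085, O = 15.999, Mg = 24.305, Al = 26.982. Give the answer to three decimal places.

MgO (M=40.304): mol = 0.33595; Mg = 0.33595, O = 0.33595.
Al2O3 (M=101.961): mol = 0.34415; Al = 0.68830, O = 1.03245.
SiO2 (M=60.083): mol = 0.85698; Si = 0.85698, O = 1.71396.
ΣO = 3.08236; factor = 18/ΣO = 5.83968.
Al apfu = 0.68830 × 5.83968 = 4.019.

4.019 Al apfu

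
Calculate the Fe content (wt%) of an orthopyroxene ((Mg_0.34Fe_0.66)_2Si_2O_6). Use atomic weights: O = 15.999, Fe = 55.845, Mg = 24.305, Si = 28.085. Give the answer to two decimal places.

M((Mg_0.34Fe_0.66)_2Si_2O_6) = 242.407 g/mol.
Fe contributes 1.32 × 55.845 = 73.715 g per mole.
73.715/242.407 = 0.3041 → 30.41%.

30.41 wt%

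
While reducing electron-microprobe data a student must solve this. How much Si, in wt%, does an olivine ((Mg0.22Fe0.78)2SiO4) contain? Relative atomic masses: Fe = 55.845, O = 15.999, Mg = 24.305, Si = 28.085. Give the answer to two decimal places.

Molar mass of (Mg0.22Fe0.78)2SiO4: 0.44×24.305 + 1.56×55.845 + 1×28.085 + 4×15.999 = 189.893 g/mol.
Mass of Si per formula unit: 1 × 28.085 = 28.085 g.
Weight fraction Si = 28.085 / 189.893 = 0.1479.

14.79 wt%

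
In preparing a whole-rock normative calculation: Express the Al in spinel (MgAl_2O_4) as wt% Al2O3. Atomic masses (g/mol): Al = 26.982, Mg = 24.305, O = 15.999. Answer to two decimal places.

M(MgAl_2O_4) = 142.265 g/mol; M(Al2O3) = 101.961 g/mol.
Moles Al2O3 per formula unit = 2 Al ÷ 2 = 1.0000.
Al2O3 fraction = (1.0000 × 101.961) / 142.265 = 101.961/142.265 = 0.7167.

71.67 wt%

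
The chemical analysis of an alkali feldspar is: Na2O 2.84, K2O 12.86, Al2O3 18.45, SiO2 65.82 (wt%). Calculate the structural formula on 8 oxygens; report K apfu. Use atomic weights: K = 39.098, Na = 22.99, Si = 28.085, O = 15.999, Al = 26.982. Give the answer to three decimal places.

Na2O: 2.84/61.979 = 0.04582 mol → 0.09164 mol Na, 0.04582 mol O.
K2O: 12.86/94.195 = 0.13653 mol → 0.27306 mol K, 0.13653 mol O.
Al2O3: 18.45/101.961 = 0.18095 mol → 0.36190 mol Al, 0.54285 mol O.
SiO2: 65.82/60.083 = 1.09548 mol → 1.09548 mol Si, 2.19096 mol O.
Total oxygen = 2.91616 mol. Normalization factor = 8/2.91616 = 2.74333.
K per 8 O = 0.27306 × 2.74333 = 0.749.

0.749 K apfu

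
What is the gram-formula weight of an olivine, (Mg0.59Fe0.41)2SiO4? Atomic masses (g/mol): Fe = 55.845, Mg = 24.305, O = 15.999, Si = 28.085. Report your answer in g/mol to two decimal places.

Mg: 1.18 × 24.305 = 28.6799
Fe: 0.82 × 55.845 = 45.7929
Si: 1 × 28.085 = 28.0850
O: 4 × 15.999 = 63.9960
Summing the contributions gives the formula mass.

166.55 g/mol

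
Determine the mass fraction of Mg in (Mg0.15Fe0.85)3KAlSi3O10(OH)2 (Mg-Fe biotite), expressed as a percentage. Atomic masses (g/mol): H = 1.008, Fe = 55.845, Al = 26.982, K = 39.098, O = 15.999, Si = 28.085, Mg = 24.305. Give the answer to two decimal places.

2.20 weight percent

M((Mg0.15Fe0.85)3KAlSi3O10(OH)2) = 497.681 g/mol.
Mg contributes 0.45 × 24.305 = 10.937 g per mole.
10.937/497.681 = 0.0220 → 2.20%.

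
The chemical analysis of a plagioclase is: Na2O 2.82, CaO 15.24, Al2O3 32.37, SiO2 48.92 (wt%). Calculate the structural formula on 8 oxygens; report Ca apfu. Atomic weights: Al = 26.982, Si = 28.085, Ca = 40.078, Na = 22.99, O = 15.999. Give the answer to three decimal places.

0.750 Ca apfu

Na2O: 2.82/61.979 = 0.04550 mol → 0.09100 mol Na, 0.04550 mol O.
CaO: 15.24/56.077 = 0.27177 mol → 0.27177 mol Ca, 0.27177 mol O.
Al2O3: 32.37/101.961 = 0.31747 mol → 0.63494 mol Al, 0.95241 mol O.
SiO2: 48.92/60.083 = 0.81421 mol → 0.81421 mol Si, 1.62842 mol O.
Total oxygen = 2.89810 mol. Normalization factor = 8/2.89810 = 2.76043.
Ca per 8 O = 0.27177 × 2.76043 = 0.750.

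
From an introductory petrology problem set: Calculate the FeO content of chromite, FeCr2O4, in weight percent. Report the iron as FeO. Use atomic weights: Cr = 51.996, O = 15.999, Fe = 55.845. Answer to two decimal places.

Molar mass of FeCr2O4 = 1*55.845 + 2*51.996 + 4*15.999 = 223.833 g/mol.
Each formula unit contains 1 Fe, equivalent to 1/1 = 1.0000 mol FeO.
M(FeO) = 1×55.845 + 1×15.999 = 71.844 g/mol.
Mass of FeO per formula unit = 1.0000 × 71.844 = 71.844 g.
FeO wt% = 71.844 / 223.833 × 100 = 32.10%.

32.10 wt%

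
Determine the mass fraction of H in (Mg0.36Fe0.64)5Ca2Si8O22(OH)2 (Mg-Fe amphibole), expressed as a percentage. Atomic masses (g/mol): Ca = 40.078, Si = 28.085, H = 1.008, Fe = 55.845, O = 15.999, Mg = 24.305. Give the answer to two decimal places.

0.22 mass %

Formula mass = 1.80·24.305 + 3.20·55.845 + 2·40.078 + 8·28.085 + 24·15.999 + 2·1.008 = 913.281 g/mol, of which 2.016 g is H.
So H makes up 2.016/913.281 = 0.0022 of the mass, i.e. 0.22%.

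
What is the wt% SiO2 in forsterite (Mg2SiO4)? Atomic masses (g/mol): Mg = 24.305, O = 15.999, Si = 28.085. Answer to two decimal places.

42.71 wt%

Molar mass of Mg2SiO4 = 2*24.305 + 1*28.085 + 4*15.999 = 140.691 g/mol.
Each formula unit contains 1 Si, equivalent to 1/1 = 1.0000 mol SiO2.
M(SiO2) = 1×28.085 + 2×15.999 = 60.083 g/mol.
Mass of SiO2 per formula unit = 1.0000 × 60.083 = 60.083 g.
SiO2 wt% = 60.083 / 140.691 × 100 = 42.71%.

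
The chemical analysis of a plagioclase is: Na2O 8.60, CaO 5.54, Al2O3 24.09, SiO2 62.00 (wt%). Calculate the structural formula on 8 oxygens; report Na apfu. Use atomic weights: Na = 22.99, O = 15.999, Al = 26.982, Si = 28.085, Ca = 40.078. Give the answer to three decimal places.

Na2O (M=61.979): mol = 0.13876; Na = 0.27752, O = 0.13876.
CaO (M=56.077): mol = 0.09879; Ca = 0.09879, O = 0.09879.
Al2O3 (M=101.961): mol = 0.23627; Al = 0.47254, O = 0.70881.
SiO2 (M=60.083): mol = 1.03191; Si = 1.03191, O = 2.06382.
ΣO = 3.01018; factor = 8/ΣO = 2.65765.
Na apfu = 0.27752 × 2.65765 = 0.738.

0.738 Na apfu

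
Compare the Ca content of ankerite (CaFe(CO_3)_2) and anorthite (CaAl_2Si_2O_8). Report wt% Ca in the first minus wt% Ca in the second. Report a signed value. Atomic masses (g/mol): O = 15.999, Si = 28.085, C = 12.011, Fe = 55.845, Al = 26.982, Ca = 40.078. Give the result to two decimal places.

Ca in CaFe(CO_3)_2: molar mass 215.939 g/mol; 1×40.078 = 40.078 g → 18.56 wt%.
Ca in CaAl_2Si_2O_8: molar mass 278.204 g/mol; 1×40.078 = 40.078 g → 14.41 wt%.
Difference = 18.56 − 14.41 = 4.15 percentage points.

4.15 percentage points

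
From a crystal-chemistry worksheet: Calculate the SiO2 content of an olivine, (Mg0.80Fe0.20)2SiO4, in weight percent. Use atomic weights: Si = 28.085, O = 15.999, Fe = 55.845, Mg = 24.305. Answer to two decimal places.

Molar mass of (Mg0.80Fe0.20)2SiO4 = 1.60×24.305 + 0.40×55.845 + 1×28.085 + 4×15.999 = 153.307 g/mol.
Each formula unit contains 1 Si, equivalent to 1/1 = 1.0000 mol SiO2.
M(SiO2) = 1×28.085 + 2×15.999 = 60.083 g/mol.
Mass of SiO2 per formula unit = 1.0000 × 60.083 = 60.083 g.
SiO2 wt% = 60.083 / 153.307 × 100 = 39.19%.

39.19 wt%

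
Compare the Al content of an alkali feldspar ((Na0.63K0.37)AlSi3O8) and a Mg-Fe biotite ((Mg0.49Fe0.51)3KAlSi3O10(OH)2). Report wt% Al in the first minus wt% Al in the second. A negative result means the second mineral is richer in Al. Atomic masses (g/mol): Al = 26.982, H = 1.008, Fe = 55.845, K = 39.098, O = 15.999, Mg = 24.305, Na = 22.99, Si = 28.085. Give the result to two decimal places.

First mineral: 26.982 g Al in 268.179 g formula = 10.06 wt% Al.
Second mineral: 26.982 g Al in 465.510 g formula = 5.80 wt% Al.
10.06% − 5.80% gives a difference of 4.26 percentage points.

4.26 percentage points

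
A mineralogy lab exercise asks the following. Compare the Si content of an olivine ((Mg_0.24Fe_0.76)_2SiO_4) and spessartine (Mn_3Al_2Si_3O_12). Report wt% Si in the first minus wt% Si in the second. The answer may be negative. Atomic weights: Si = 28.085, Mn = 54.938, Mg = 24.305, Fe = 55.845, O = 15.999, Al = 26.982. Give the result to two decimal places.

-2.13 percentage points

Si in (Mg_0.24Fe_0.76)_2SiO_4: molar mass 188.632 g/mol; 1×28.085 = 28.085 g → 14.89 wt%.
Si in Mn_3Al_2Si_3O_12: molar mass 495.021 g/mol; 3×28.085 = 84.255 g → 17.02 wt%.
Difference = 14.89 − 17.02 = -2.13 percentage points.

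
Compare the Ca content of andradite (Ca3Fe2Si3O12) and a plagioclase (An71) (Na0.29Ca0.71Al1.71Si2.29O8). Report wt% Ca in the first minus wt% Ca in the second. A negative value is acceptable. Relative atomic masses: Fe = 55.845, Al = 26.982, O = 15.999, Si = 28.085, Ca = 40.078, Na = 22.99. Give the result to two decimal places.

Ca in Ca3Fe2Si3O12: molar mass 508.167 g/mol; 3×40.078 = 120.234 g → 23.66 wt%.
Ca in Na0.29Ca0.71Al1.71Si2.29O8: molar mass 273.568 g/mol; 0.71×40.078 = 28.455 g → 10.40 wt%.
Difference = 23.66 − 10.40 = 13.26 percentage points.

13.26 percentage points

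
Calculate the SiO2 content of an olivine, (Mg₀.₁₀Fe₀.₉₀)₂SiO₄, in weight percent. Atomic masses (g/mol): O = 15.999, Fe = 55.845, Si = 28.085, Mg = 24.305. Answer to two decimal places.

30.43 wt%

Molar mass of (Mg₀.₁₀Fe₀.₉₀)₂SiO₄ = 0.20*24.305 + 1.80*55.845 + 1*28.085 + 4*15.999 = 197.463 g/mol.
Each formula unit contains 1 Si, equivalent to 1/1 = 1.0000 mol SiO2.
M(SiO2) = 1×28.085 + 2×15.999 = 60.083 g/mol.
Mass of SiO2 per formula unit = 1.0000 × 60.083 = 60.083 g.
SiO2 wt% = 60.083 / 197.463 × 100 = 30.43%.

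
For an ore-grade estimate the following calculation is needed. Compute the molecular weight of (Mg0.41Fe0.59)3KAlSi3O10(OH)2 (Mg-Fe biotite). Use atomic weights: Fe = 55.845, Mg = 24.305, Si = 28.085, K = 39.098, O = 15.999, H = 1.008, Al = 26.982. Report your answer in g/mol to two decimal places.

473.08 g/mol

The formula mass is the sum 1.23*24.305 + 1.77*55.845 + 1*39.098 + 1*26.982 + 3*28.085 + 12*15.999 + 2*1.008.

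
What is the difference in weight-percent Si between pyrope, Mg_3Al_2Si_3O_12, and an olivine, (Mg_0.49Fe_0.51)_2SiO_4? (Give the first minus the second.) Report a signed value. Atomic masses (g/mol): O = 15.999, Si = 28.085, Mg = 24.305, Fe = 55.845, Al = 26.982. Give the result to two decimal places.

M(Mg_3Al_2Si_3O_12) = 403.122 g/mol, so wt% Si = 84.255/403.122 × 100 = 20.90%.
M((Mg_0.49Fe_0.51)_2SiO_4) = 172.862 g/mol, so wt% Si = 28.085/172.862 × 100 = 16.25%.
20.90 − 16.25 = 4.65 pp.

4.65 percentage points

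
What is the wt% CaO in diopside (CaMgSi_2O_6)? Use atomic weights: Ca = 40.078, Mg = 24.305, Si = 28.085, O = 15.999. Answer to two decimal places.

Formula mass = 216.547 g/mol.
1 Ca → 1.0000 mol CaO per formula unit; M(CaO) = 56.077, so CaO mass = 56.077 g.
56.077/216.547 × 100 = 25.90 wt%.

25.90 wt%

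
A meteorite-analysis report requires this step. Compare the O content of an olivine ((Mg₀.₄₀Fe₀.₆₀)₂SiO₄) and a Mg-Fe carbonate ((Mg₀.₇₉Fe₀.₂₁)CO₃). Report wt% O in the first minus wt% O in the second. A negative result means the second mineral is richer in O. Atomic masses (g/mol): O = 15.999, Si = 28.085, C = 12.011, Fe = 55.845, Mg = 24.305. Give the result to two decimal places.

O in (Mg₀.₄₀Fe₀.₆₀)₂SiO₄: molar mass 178.539 g/mol; 4×15.999 = 63.996 g → 35.84 wt%.
O in (Mg₀.₇₉Fe₀.₂₁)CO₃: molar mass 90.936 g/mol; 3×15.999 = 47.997 g → 52.78 wt%.
Difference = 35.84 − 52.78 = -16.94 percentage points.

-16.94 percentage points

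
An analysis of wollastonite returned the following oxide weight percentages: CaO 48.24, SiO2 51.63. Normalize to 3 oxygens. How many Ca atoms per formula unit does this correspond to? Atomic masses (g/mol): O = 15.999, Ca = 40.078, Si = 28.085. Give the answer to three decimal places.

48.24 wt% CaO ÷ 56.077 g/mol = 0.86025 mol, giving 0.86025 Ca and 0.86025 O.
51.63 wt% SiO2 ÷ 60.083 g/mol = 0.85931 mol, giving 0.85931 Si and 1.71862 O.
Oxygen sums to 2.57887; scaling by 3/2.57887 = 1.16330 puts the formula on 3 O.
Ca: 0.86025 × 1.16330 = 1.001 atoms per formula unit.

1.001 Ca apfu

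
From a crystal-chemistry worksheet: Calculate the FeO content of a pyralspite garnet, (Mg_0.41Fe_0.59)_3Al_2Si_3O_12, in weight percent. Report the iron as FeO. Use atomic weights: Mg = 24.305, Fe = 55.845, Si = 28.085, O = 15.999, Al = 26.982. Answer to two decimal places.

27.71 wt%

Formula mass = 458.948 g/mol.
1.77 Fe → 1.7700 mol FeO per formula unit; M(FeO) = 71.844, so FeO mass = 127.164 g.
127.164/458.948 × 100 = 27.71 wt%.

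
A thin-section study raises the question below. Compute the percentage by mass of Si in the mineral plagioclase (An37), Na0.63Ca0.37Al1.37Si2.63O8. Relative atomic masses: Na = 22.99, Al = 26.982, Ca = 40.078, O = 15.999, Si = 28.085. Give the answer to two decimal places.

27.55 weight percent

M(Na0.63Ca0.37Al1.37Si2.63O8) = 268.133 g/mol.
Si contributes 2.63 × 28.085 = 73.864 g per mole.
73.864/268.133 = 0.2755 → 27.55%.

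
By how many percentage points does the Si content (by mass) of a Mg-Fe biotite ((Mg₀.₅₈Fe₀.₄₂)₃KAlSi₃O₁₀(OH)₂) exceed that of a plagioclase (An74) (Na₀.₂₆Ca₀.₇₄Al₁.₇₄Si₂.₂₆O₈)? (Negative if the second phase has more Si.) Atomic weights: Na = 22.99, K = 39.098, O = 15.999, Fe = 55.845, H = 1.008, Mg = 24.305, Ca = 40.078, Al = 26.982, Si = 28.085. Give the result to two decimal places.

-4.72 percentage points

Si in (Mg₀.₅₈Fe₀.₄₂)₃KAlSi₃O₁₀(OH)₂: molar mass 456.994 g/mol; 3×28.085 = 84.255 g → 18.44 wt%.
Si in Na₀.₂₆Ca₀.₇₄Al₁.₇₄Si₂.₂₆O₈: molar mass 274.048 g/mol; 2.26×28.085 = 63.472 g → 23.16 wt%.
Difference = 18.44 − 23.16 = -4.72 percentage points.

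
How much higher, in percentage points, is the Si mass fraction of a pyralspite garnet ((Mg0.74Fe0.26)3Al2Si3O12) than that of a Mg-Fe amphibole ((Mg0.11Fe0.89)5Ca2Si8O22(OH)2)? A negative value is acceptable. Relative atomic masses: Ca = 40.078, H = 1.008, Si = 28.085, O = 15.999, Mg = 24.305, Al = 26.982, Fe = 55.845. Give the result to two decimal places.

M((Mg0.74Fe0.26)3Al2Si3O12) = 427.723 g/mol, so wt% Si = 84.255/427.723 × 100 = 19.70%.
M((Mg0.11Fe0.89)5Ca2Si8O22(OH)2) = 952.706 g/mol, so wt% Si = 224.680/952.706 × 100 = 23.58%.
19.70 − 23.58 = -3.88 pp.

-3.88 percentage points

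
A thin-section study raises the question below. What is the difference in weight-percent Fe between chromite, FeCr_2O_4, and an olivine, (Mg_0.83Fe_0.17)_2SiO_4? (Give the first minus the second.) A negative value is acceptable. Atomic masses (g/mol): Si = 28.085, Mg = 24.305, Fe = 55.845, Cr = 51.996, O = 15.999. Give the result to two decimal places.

First mineral: 55.845 g Fe in 223.833 g formula = 24.95 wt% Fe.
Second mineral: 18.987 g Fe in 151.415 g formula = 12.54 wt% Fe.
24.95% − 12.54% gives a difference of 12.41 percentage points.

12.41 percentage points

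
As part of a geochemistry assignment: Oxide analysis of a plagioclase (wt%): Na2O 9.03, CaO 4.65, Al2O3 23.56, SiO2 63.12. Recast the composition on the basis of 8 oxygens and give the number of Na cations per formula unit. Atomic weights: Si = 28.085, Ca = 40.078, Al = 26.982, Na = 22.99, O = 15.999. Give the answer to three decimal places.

0.771 Na apfu

9.03 wt% Na2O ÷ 61.979 g/mol = 0.14569 mol, giving 0.29138 Na and 0.14569 O.
4.65 wt% CaO ÷ 56.077 g/mol = 0.08292 mol, giving 0.08292 Ca and 0.08292 O.
23.56 wt% Al2O3 ÷ 101.961 g/mol = 0.23107 mol, giving 0.46214 Al and 0.69321 O.
63.12 wt% SiO2 ÷ 60.083 g/mol = 1.05055 mol, giving 1.05055 Si and 2.10110 O.
Oxygen sums to 3.02292; scaling by 8/3.02292 = 2.64645 puts the formula on 8 O.
Na: 0.29138 × 2.64645 = 0.771 atoms per formula unit.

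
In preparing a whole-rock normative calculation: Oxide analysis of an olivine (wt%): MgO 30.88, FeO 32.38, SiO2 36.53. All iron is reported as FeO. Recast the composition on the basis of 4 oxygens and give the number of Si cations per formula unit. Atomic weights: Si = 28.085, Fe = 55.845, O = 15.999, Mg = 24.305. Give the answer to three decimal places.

MgO: 30.88/40.304 = 0.76618 mol → 0.76618 mol Mg, 0.76618 mol O.
FeO: 32.38/71.844 = 0.45070 mol → 0.45070 mol Fe, 0.45070 mol O.
SiO2: 36.53/60.083 = 0.60799 mol → 0.60799 mol Si, 1.21598 mol O.
Total oxygen = 2.43286 mol. Normalization factor = 4/2.43286 = 1.64416.
Si per 4 O = 0.60799 × 1.64416 = 1.000.

1.000 Si apfu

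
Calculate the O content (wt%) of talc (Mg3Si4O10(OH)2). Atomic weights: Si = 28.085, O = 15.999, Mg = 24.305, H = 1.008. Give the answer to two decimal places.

50.62 wt%

M(Mg3Si4O10(OH)2) = 379.259 g/mol.
O contributes 12 × 15.999 = 191.988 g per mole.
191.988/379.259 = 0.5062 → 50.62%.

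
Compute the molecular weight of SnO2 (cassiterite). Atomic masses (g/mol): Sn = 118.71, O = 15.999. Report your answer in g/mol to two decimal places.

150.71 g/mol

M = 1(118.71) + 2(15.999)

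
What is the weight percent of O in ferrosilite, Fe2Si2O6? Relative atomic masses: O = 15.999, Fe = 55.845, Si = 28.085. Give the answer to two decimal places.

36.38 wt%

M(Fe2Si2O6) = 263.854 g/mol.
O contributes 6 × 15.999 = 95.994 g per mole.
95.994/263.854 = 0.3638 → 36.38%.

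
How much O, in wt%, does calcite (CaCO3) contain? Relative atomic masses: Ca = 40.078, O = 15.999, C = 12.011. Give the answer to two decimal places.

Molar mass of CaCO3: 1×40.078 + 1×12.011 + 3×15.999 = 100.086 g/mol.
Mass of O per formula unit: 3 × 15.999 = 47.997 g.
Weight fraction O = 47.997 / 100.086 = 0.4796.

47.96 wt%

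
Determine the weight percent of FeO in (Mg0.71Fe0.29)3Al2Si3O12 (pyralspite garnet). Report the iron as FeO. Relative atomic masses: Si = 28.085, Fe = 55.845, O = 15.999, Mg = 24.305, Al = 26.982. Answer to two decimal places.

M((Mg0.71Fe0.29)3Al2Si3O12) = 430.562 g/mol; M(FeO) = 71.844 g/mol.
Moles FeO per formula unit = 0.87 Fe ÷ 1 = 0.8700.
FeO fraction = (0.8700 × 71.844) / 430.562 = 62.504/430.562 = 0.1452.

14.52 wt%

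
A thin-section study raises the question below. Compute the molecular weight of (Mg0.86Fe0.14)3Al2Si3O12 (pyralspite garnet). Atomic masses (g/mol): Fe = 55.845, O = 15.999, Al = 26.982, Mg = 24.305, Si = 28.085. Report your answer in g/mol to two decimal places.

The formula mass is the sum 2.58×24.305 + 0.42×55.845 + 2×26.982 + 3×28.085 + 12×15.999.

416.37 g/mol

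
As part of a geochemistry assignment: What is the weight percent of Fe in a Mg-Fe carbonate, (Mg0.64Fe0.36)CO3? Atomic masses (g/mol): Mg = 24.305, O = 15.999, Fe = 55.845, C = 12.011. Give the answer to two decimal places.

M((Mg0.64Fe0.36)CO3) = 95.667 g/mol.
Fe contributes 0.36 × 55.845 = 20.104 g per mole.
20.104/95.667 = 0.2101 → 21.01%.

21.01 mass %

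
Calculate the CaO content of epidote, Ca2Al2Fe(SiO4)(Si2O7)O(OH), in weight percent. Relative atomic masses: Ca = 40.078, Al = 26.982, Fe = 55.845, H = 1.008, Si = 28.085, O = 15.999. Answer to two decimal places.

M(Ca2Al2Fe(SiO4)(Si2O7)O(OH)) = 483.215 g/mol; M(CaO) = 56.077 g/mol.
Moles CaO per formula unit = 2 Ca ÷ 1 = 2.0000.
CaO fraction = (2.0000 × 56.077) / 483.215 = 112.154/483.215 = 0.2321.

23.21 wt%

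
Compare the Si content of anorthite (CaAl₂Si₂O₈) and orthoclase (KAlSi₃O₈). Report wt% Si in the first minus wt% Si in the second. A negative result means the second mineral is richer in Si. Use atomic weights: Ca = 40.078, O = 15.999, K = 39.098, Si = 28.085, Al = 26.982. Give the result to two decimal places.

-10.08 percentage points

First mineral: 56.170 g Si in 278.204 g formula = 20.19 wt% Si.
Second mineral: 84.255 g Si in 278.327 g formula = 30.27 wt% Si.
20.19% − 30.27% gives a difference of -10.08 percentage points.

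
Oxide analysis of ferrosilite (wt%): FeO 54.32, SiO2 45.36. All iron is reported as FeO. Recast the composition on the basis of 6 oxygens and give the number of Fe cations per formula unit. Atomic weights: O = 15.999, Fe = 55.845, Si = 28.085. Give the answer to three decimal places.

2.002 Fe apfu

FeO (M=71.844): mol = 0.75608; Fe = 0.75608, O = 0.75608.
SiO2 (M=60.083): mol = 0.75496; Si = 0.75496, O = 1.50992.
ΣO = 2.26600; factor = 6/ΣO = 2.64784.
Fe apfu = 0.75608 × 2.64784 = 2.002.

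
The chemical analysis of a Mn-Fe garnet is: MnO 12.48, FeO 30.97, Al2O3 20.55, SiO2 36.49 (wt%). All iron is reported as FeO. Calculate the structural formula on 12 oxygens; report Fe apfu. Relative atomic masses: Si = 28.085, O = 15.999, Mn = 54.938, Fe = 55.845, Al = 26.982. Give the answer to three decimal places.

2.132 Fe apfu

12.48 wt% MnO ÷ 70.937 g/mol = 0.17593 mol, giving 0.17593 Mn and 0.17593 O.
30.97 wt% FeO ÷ 71.844 g/mol = 0.43107 mol, giving 0.43107 Fe and 0.43107 O.
20.55 wt% Al2O3 ÷ 101.961 g/mol = 0.20155 mol, giving 0.40310 Al and 0.60465 O.
36.49 wt% SiO2 ÷ 60.083 g/mol = 0.60733 mol, giving 0.60733 Si and 1.21466 O.
Oxygen sums to 2.42631; scaling by 12/2.42631 = 4.94578 puts the formula on 12 O.
Fe: 0.43107 × 4.94578 = 2.132 atoms per formula unit.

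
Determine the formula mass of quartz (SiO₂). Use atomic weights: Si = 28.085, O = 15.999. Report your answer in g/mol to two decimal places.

The formula mass is the sum 1×28.085 + 2×15.999.

60.08 g/mol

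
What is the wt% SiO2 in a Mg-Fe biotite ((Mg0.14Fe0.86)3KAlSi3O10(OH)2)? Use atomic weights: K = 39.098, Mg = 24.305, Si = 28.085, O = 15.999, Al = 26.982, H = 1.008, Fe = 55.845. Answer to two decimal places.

36.15 wt%

Formula mass = 498.627 g/mol.
3 Si → 3.0000 mol SiO2 per formula unit; M(SiO2) = 60.083, so SiO2 mass = 180.249 g.
180.249/498.627 × 100 = 36.15 wt%.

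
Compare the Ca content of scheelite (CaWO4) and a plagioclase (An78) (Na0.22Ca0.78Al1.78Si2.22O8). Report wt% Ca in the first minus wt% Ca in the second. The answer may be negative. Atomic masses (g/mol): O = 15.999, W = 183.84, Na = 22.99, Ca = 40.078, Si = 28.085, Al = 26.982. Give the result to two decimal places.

M(CaWO4) = 287.914 g/mol, so wt% Ca = 40.078/287.914 × 100 = 13.92%.
M(Na0.22Ca0.78Al1.78Si2.22O8) = 274.687 g/mol, so wt% Ca = 31.261/274.687 × 100 = 11.38%.
13.92 − 11.38 = 2.54 pp.

2.54 percentage points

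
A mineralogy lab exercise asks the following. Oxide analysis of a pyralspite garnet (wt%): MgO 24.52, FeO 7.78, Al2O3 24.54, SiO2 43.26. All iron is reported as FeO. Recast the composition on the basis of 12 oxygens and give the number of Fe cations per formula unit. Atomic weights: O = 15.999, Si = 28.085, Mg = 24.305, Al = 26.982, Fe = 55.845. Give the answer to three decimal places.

0.451 Fe apfu

MgO (M=40.304): mol = 0.60838; Mg = 0.60838, O = 0.60838.
FeO (M=71.844): mol = 0.10829; Fe = 0.10829, O = 0.10829.
Al2O3 (M=101.961): mol = 0.24068; Al = 0.48136, O = 0.72204.
SiO2 (M=60.083): mol = 0.72000; Si = 0.72000, O = 1.44000.
ΣO = 2.87871; factor = 12/ΣO = 4.16853.
Fe apfu = 0.10829 × 4.16853 = 0.451.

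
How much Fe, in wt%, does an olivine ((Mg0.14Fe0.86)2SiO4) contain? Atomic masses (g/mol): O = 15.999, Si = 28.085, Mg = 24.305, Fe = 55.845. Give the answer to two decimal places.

49.27 wt%

Formula mass = 0.28·24.305 + 1.72·55.845 + 1·28.085 + 4·15.999 = 194.940 g/mol, of which 96.053 g is Fe.
So Fe makes up 96.053/194.940 = 0.4927 of the mass, i.e. 49.27%.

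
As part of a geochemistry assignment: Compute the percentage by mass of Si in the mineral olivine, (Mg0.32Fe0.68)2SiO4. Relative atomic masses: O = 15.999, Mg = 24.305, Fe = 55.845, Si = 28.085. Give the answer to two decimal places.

Molar mass of (Mg0.32Fe0.68)2SiO4: 0.64·24.305 + 1.36·55.845 + 1·28.085 + 4·15.999 = 183.585 g/mol.
Mass of Si per formula unit: 1 × 28.085 = 28.085 g.
Weight fraction Si = 28.085 / 183.585 = 0.1530.

15.30 wt%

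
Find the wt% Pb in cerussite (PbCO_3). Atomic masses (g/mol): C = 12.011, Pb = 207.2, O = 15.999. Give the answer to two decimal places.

77.54 weight percent

Molar mass of PbCO_3: 1*207.2 + 1*12.011 + 3*15.999 = 267.208 g/mol.
Mass of Pb per formula unit: 1 × 207.2 = 207.200 g.
Weight fraction Pb = 207.200 / 267.208 = 0.7754.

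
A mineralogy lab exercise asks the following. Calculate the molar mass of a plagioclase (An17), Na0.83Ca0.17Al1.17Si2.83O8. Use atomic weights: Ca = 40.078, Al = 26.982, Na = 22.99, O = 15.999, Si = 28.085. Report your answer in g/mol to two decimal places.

264.94 g/mol

M = 0.83×22.99 + 0.17×40.078 + 1.17×26.982 + 2.83×28.085 + 8×15.999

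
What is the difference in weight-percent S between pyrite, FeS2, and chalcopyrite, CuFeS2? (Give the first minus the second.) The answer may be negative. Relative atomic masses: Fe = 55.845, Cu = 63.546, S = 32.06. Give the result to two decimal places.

18.51 percentage points

S in FeS2: molar mass 119.965 g/mol; 2×32.06 = 64.120 g → 53.45 wt%.
S in CuFeS2: molar mass 183.511 g/mol; 2×32.06 = 64.120 g → 34.94 wt%.
Difference = 53.45 − 34.94 = 18.51 percentage points.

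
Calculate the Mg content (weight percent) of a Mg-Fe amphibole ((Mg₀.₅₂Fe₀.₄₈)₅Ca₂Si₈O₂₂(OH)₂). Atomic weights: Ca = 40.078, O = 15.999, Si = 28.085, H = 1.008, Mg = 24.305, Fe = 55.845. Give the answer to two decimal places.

7.12 weight percent

M((Mg₀.₅₂Fe₀.₄₈)₅Ca₂Si₈O₂₂(OH)₂) = 888.049 g/mol.
Mg contributes 2.60 × 24.305 = 63.193 g per mole.
63.193/888.049 = 0.0712 → 7.12%.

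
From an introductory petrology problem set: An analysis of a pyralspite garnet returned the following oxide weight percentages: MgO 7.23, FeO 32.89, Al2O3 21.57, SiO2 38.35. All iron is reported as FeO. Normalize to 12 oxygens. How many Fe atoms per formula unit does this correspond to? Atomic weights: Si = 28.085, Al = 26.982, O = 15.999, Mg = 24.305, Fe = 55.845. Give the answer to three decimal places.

2.156 Fe apfu

MgO (M=40.304): mol = 0.17939; Mg = 0.17939, O = 0.17939.
FeO (M=71.844): mol = 0.45780; Fe = 0.45780, O = 0.45780.
Al2O3 (M=101.961): mol = 0.21155; Al = 0.42310, O = 0.63465.
SiO2 (M=60.083): mol = 0.63828; Si = 0.63828, O = 1.27656.
ΣO = 2.54840; factor = 12/ΣO = 4.70884.
Fe apfu = 0.45780 × 4.70884 = 2.156.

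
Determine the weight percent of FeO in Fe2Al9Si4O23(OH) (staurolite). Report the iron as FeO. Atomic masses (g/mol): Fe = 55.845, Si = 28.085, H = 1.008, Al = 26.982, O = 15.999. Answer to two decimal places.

16.87 wt%

M(Fe2Al9Si4O23(OH)) = 851.852 g/mol; M(FeO) = 71.844 g/mol.
Moles FeO per formula unit = 2 Fe ÷ 1 = 2.0000.
FeO fraction = (2.0000 × 71.844) / 851.852 = 143.688/851.852 = 0.1687.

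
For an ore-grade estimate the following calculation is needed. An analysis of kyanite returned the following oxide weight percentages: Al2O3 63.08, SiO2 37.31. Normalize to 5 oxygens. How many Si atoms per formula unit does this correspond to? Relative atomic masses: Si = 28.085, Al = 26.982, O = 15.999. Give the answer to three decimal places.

63.08 wt% Al2O3 ÷ 101.961 g/mol = 0.61867 mol, giving 1.23734 Al and 1.85601 O.
37.31 wt% SiO2 ÷ 60.083 g/mol = 0.62097 mol, giving 0.62097 Si and 1.24194 O.
Oxygen sums to 3.09795; scaling by 5/3.09795 = 1.61397 puts the formula on 5 O.
Si: 0.62097 × 1.61397 = 1.002 atoms per formula unit.

1.002 Si apfu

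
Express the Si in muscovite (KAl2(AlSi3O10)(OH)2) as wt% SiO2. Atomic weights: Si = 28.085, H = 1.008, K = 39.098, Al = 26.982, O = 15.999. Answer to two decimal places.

45.25 wt%

Molar mass of KAl2(AlSi3O10)(OH)2 = 1·39.098 + 3·26.982 + 3·28.085 + 12·15.999 + 2·1.008 = 398.303 g/mol.
Each formula unit contains 3 Si, equivalent to 3/1 = 3.0000 mol SiO2.
M(SiO2) = 1×28.085 + 2×15.999 = 60.083 g/mol.
Mass of SiO2 per formula unit = 3.0000 × 60.083 = 180.249 g.
SiO2 wt% = 180.249 / 398.303 × 100 = 45.25%.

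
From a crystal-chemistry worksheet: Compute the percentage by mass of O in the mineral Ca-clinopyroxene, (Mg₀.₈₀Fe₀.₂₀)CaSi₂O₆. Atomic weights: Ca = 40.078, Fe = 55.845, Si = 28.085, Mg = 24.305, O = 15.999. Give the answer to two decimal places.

M((Mg₀.₈₀Fe₀.₂₀)CaSi₂O₆) = 222.855 g/mol.
O contributes 6 × 15.999 = 95.994 g per mole.
95.994/222.855 = 0.4307 → 43.07%.

43.07 weight percent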